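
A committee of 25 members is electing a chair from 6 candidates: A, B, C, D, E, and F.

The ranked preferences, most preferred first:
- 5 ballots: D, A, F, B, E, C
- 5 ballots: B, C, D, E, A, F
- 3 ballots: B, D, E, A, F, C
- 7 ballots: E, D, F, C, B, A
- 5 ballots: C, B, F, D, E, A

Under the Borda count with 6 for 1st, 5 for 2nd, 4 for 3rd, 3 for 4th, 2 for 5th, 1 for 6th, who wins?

A: 5×5 + 5×2 + 3×3 + 7×1 + 5×1 = 56
B: 5×3 + 5×6 + 3×6 + 7×2 + 5×5 = 102
C: 5×1 + 5×5 + 3×1 + 7×3 + 5×6 = 84
D: 5×6 + 5×4 + 3×5 + 7×5 + 5×3 = 115
E: 5×2 + 5×3 + 3×4 + 7×6 + 5×2 = 89
F: 5×4 + 5×1 + 3×2 + 7×4 + 5×4 = 79

D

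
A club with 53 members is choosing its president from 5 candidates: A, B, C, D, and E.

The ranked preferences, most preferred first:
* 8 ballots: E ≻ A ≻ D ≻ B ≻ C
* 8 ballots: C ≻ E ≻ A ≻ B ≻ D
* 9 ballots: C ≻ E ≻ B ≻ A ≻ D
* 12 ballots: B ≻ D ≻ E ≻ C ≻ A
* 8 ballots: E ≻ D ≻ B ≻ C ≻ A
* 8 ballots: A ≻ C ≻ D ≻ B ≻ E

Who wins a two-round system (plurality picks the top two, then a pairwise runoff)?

E

Round 1 first-place votes: A 8, B 12, C 17, D 0, E 16. C and E advance.
Runoff: C is ranked above E on 25 ballots, E above C on 28.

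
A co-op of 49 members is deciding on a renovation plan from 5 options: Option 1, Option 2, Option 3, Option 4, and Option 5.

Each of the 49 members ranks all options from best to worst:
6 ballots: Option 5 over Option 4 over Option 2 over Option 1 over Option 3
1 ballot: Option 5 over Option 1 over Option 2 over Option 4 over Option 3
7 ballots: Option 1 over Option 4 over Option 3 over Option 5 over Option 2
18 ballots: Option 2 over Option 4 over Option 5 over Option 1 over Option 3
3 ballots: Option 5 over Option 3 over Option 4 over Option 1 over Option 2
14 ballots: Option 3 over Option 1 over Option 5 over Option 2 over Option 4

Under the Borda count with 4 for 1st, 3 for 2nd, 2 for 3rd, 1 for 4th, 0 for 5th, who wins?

Option 1: 6×1 + 1×3 + 7×4 + 18×1 + 3×1 + 14×3 = 100
Option 2: 6×2 + 1×2 + 7×0 + 18×4 + 3×0 + 14×1 = 100
Option 3: 6×0 + 1×0 + 7×2 + 18×0 + 3×3 + 14×4 = 79
Option 4: 6×3 + 1×1 + 7×3 + 18×3 + 3×2 + 14×0 = 100
Option 5: 6×4 + 1×4 + 7×1 + 18×2 + 3×4 + 14×2 = 111

Option 5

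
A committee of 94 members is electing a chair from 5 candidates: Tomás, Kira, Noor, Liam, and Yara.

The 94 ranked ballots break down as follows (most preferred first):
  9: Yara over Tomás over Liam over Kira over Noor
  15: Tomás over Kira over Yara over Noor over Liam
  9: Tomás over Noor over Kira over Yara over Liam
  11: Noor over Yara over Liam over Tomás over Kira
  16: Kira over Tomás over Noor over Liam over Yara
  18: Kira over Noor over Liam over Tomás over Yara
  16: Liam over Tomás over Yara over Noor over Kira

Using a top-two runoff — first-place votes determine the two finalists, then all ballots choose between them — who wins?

Round 1 first-place votes: Tomás 24, Kira 34, Noor 11, Liam 16, Yara 9. Kira and Tomás advance.
Runoff: Kira is ranked above Tomás on 34 ballots, Tomás above Kira on 60.

Tomás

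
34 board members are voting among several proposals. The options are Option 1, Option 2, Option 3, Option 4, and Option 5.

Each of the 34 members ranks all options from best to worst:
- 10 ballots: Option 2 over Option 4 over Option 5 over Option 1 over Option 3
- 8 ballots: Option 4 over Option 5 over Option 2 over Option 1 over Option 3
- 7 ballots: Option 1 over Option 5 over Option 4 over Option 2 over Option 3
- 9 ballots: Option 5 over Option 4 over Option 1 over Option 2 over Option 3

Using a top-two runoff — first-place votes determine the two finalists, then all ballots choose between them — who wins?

Option 5

Round 1 first-place votes: Option 1 7, Option 2 10, Option 3 0, Option 4 8, Option 5 9. Option 2 and Option 5 advance.
Runoff: Option 2 is ranked above Option 5 on 10 ballots, Option 5 above Option 2 on 24.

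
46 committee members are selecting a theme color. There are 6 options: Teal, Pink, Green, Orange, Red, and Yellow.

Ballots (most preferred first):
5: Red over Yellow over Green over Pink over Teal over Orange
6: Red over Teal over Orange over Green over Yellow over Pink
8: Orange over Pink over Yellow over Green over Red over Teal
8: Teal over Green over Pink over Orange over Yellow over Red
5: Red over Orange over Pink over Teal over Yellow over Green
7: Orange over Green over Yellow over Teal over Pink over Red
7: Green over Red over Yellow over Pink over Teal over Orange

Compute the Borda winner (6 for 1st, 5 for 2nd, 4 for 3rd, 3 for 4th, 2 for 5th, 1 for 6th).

Teal: 5×2 + 6×5 + 8×1 + 8×6 + 5×3 + 7×3 + 7×2 = 146
Pink: 5×3 + 6×1 + 8×5 + 8×4 + 5×4 + 7×2 + 7×3 = 148
Green: 5×4 + 6×3 + 8×3 + 8×5 + 5×1 + 7×5 + 7×6 = 184
Orange: 5×1 + 6×4 + 8×6 + 8×3 + 5×5 + 7×6 + 7×1 = 175
Red: 5×6 + 6×6 + 8×2 + 8×1 + 5×6 + 7×1 + 7×5 = 162
Yellow: 5×5 + 6×2 + 8×4 + 8×2 + 5×2 + 7×4 + 7×4 = 151

Green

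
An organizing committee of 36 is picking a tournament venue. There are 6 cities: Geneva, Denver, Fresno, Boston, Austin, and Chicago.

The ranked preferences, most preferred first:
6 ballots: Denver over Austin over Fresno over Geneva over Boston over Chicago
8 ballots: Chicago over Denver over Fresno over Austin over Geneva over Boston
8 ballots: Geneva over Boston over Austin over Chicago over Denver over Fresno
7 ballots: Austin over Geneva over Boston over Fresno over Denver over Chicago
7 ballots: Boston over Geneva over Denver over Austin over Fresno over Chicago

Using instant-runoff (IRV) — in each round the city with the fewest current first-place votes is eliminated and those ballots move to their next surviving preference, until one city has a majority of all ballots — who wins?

Austin

Round 1: Geneva 8, Denver 6, Fresno 0, Boston 7, Austin 7, Chicago 8. Fresno eliminated.
Round 2: Geneva 8, Denver 6, Boston 7, Austin 7, Chicago 8. Denver eliminated.
Round 3: Geneva 8, Boston 7, Austin 13, Chicago 8. Boston eliminated.
Round 4: Geneva 15, Austin 13, Chicago 8. Chicago eliminated.
Round 5: Geneva 15, Austin 21. Austin has a majority (≥19).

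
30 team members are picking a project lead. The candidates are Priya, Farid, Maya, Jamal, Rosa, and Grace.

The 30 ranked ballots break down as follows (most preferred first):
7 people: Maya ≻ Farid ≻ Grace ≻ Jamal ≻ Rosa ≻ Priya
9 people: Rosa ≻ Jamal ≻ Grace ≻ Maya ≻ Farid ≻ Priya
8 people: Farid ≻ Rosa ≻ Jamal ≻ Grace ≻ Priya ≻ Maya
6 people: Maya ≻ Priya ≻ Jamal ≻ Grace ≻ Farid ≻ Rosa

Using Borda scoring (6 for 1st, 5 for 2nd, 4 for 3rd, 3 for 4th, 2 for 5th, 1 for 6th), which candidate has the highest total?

Jamal

Priya: 7×1 + 9×1 + 8×2 + 6×5 = 62
Farid: 7×5 + 9×2 + 8×6 + 6×2 = 113
Maya: 7×6 + 9×3 + 8×1 + 6×6 = 113
Jamal: 7×3 + 9×5 + 8×4 + 6×4 = 122
Rosa: 7×2 + 9×6 + 8×5 + 6×1 = 114
Grace: 7×4 + 9×4 + 8×3 + 6×3 = 106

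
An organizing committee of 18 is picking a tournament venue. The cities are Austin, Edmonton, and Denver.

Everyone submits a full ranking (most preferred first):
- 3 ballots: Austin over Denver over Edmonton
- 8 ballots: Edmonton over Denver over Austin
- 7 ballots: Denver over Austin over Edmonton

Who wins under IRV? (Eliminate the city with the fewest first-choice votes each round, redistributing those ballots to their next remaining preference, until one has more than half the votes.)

Round 1: Austin 3, Edmonton 8, Denver 7. Austin eliminated.
Round 2: Edmonton 8, Denver 10. Denver has a majority (≥10).

Denver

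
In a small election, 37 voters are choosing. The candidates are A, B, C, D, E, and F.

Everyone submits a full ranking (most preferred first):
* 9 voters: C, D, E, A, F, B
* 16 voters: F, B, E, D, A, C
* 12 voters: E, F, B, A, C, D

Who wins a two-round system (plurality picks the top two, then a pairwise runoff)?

E

Round 1 first-place votes: A 0, B 0, C 9, D 0, E 12, F 16. F and E advance.
Runoff: F is ranked above E on 16 ballots, E above F on 21.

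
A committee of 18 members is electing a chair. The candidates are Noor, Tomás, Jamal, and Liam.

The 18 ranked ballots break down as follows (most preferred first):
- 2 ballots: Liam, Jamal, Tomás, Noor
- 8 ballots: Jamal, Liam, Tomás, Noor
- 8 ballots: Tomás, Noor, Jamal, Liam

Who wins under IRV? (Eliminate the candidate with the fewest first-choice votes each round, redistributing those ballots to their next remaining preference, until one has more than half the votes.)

Round 1: Noor 0, Tomás 8, Jamal 8, Liam 2. Noor eliminated.
Round 2: Tomás 8, Jamal 8, Liam 2. Liam eliminated.
Round 3: Tomás 8, Jamal 10. Jamal has a majority (≥10).

Jamal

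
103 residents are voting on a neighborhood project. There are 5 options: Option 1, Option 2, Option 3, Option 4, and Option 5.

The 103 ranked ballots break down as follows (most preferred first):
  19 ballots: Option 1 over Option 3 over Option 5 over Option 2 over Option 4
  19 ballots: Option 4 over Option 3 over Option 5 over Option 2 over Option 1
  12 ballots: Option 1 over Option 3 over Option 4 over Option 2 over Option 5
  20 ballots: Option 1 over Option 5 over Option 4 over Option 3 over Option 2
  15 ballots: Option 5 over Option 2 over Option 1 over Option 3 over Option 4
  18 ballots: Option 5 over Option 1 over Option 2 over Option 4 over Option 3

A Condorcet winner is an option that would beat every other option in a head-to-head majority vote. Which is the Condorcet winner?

Option 5 vs Option 1: 52–51
Option 5 vs Option 2: 91–12
Option 5 vs Option 3: 53–50
Option 5 vs Option 4: 72–31
Option 5 beats every other option.

Option 5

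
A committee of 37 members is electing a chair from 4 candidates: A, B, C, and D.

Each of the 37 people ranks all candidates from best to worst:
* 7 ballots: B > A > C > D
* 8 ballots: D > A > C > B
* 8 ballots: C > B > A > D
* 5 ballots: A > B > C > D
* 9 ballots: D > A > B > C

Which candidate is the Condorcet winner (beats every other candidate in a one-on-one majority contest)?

A vs B: 22–15
A vs C: 29–8
A vs D: 20–17
A beats every other candidate.

A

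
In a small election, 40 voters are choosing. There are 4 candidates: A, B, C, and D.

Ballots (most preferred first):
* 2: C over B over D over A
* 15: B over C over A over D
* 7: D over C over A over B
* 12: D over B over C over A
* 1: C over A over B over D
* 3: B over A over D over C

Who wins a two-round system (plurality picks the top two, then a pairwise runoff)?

Round 1 first-place votes: A 0, B 18, C 3, D 19. D and B advance.
Runoff: D is ranked above B on 19 ballots, B above D on 21.

B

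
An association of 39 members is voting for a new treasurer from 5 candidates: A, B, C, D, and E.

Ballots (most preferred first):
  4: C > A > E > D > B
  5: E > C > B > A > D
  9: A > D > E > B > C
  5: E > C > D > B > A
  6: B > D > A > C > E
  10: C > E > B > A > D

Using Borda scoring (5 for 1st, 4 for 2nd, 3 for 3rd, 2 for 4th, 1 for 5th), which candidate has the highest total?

E

A: 4×4 + 5×2 + 9×5 + 5×1 + 6×3 + 10×2 = 114
B: 4×1 + 5×3 + 9×2 + 5×2 + 6×5 + 10×3 = 107
C: 4×5 + 5×4 + 9×1 + 5×4 + 6×2 + 10×5 = 131
D: 4×2 + 5×1 + 9×4 + 5×3 + 6×4 + 10×1 = 98
E: 4×3 + 5×5 + 9×3 + 5×5 + 6×1 + 10×4 = 135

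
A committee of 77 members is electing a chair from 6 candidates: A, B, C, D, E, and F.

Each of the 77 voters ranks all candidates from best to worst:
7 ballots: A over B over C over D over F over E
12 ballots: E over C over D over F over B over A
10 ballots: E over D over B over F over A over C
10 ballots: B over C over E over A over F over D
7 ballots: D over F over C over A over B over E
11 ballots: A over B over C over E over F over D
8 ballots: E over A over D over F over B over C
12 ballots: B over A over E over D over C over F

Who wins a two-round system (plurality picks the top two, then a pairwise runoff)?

B

Round 1 first-place votes: A 18, B 22, C 0, D 7, E 30, F 0. E and B advance.
Runoff: E is ranked above B on 30 ballots, B above E on 47.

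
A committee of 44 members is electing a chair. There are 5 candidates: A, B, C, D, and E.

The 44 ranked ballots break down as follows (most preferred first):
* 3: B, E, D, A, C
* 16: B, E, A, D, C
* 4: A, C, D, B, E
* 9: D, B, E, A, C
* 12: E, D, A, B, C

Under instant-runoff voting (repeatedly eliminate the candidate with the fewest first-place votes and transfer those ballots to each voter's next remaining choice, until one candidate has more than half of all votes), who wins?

Round 1: A 4, B 19, C 0, D 9, E 12. C eliminated.
Round 2: A 4, B 19, D 9, E 12. A eliminated.
Round 3: B 19, D 13, E 12. E eliminated.
Round 4: B 19, D 25. D has a majority (≥23).

D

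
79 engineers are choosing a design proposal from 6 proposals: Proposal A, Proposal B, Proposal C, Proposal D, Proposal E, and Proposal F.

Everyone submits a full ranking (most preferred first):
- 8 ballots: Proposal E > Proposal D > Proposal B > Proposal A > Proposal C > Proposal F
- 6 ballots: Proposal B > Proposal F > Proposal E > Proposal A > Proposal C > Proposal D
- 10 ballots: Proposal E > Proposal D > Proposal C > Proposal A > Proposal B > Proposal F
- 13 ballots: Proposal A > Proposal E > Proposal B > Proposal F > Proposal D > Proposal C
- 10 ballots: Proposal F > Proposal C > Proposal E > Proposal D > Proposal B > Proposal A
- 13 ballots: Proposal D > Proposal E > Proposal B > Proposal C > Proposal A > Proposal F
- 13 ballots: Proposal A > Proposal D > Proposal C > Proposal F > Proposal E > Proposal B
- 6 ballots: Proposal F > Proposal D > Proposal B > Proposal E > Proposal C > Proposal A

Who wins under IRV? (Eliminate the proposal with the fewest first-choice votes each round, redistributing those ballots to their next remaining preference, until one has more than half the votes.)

Round 1: Proposal A 26, Proposal B 6, Proposal C 0, Proposal D 13, Proposal E 18, Proposal F 16. Proposal C eliminated.
Round 2: Proposal A 26, Proposal B 6, Proposal D 13, Proposal E 18, Proposal F 16. Proposal B eliminated.
Round 3: Proposal A 26, Proposal D 13, Proposal E 18, Proposal F 22. Proposal D eliminated.
Round 4: Proposal A 26, Proposal E 31, Proposal F 22. Proposal F eliminated.
Round 5: Proposal A 26, Proposal E 53. Proposal E has a majority (≥40).

Proposal E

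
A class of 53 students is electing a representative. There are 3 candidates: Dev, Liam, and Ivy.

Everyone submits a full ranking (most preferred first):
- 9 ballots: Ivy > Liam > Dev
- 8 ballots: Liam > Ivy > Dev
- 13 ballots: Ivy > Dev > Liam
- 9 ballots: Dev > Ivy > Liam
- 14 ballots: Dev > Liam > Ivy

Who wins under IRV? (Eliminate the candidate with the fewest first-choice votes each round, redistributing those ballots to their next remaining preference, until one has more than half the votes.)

Round 1: Dev 23, Liam 8, Ivy 22. Liam eliminated.
Round 2: Dev 23, Ivy 30. Ivy has a majority (≥27).

Ivy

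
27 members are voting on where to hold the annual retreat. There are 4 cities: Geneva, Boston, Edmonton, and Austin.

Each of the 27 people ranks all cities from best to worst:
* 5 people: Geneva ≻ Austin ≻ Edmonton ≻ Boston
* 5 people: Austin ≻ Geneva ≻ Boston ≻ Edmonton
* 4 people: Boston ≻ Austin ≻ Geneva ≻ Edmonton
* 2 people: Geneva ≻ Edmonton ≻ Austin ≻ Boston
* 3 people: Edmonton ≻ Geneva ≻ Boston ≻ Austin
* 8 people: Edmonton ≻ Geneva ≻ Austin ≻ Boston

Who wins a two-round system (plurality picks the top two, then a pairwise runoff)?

Round 1 first-place votes: Geneva 7, Boston 4, Edmonton 11, Austin 5. Edmonton and Geneva advance.
Runoff: Edmonton is ranked above Geneva on 11 ballots, Geneva above Edmonton on 16.

Geneva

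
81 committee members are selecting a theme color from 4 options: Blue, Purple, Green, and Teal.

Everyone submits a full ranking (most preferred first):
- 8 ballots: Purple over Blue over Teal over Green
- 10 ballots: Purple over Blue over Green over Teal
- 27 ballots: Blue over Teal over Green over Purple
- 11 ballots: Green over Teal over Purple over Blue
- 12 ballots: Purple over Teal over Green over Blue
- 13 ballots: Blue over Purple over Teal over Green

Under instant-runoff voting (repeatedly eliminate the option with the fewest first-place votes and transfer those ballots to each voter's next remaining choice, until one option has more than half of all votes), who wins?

Round 1: Blue 40, Purple 30, Green 11, Teal 0. Teal eliminated.
Round 2: Blue 40, Purple 30, Green 11. Green eliminated.
Round 3: Blue 40, Purple 41. Purple has a majority (≥41).

Purple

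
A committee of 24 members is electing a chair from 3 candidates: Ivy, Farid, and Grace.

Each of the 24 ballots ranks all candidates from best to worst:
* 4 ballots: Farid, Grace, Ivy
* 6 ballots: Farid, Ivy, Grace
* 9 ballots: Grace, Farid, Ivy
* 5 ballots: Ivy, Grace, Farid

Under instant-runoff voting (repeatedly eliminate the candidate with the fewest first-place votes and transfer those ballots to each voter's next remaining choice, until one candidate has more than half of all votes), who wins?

Grace

Round 1: Ivy 5, Farid 10, Grace 9. Ivy eliminated.
Round 2: Farid 10, Grace 14. Grace has a majority (≥13).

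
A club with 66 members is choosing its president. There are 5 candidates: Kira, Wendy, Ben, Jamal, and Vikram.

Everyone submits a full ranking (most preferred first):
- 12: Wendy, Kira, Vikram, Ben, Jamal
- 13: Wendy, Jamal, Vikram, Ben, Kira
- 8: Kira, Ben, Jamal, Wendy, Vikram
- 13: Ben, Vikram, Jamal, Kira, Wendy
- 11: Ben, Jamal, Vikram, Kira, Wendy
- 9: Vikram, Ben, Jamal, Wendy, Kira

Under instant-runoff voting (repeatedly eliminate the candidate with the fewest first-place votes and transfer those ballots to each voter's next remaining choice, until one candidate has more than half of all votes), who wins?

Ben

Round 1: Kira 8, Wendy 25, Ben 24, Jamal 0, Vikram 9. Jamal eliminated.
Round 2: Kira 8, Wendy 25, Ben 24, Vikram 9. Kira eliminated.
Round 3: Wendy 25, Ben 32, Vikram 9. Vikram eliminated.
Round 4: Wendy 25, Ben 41. Ben has a majority (≥34).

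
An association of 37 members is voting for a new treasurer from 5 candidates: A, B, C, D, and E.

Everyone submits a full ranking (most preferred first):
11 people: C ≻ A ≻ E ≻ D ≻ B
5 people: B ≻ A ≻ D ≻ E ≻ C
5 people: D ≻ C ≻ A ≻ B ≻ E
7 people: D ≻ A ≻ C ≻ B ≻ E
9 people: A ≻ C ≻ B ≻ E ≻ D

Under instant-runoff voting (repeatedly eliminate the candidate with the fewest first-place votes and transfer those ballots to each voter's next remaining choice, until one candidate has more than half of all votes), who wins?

Round 1: A 9, B 5, C 11, D 12, E 0. E eliminated.
Round 2: A 9, B 5, C 11, D 12. B eliminated.
Round 3: A 14, C 11, D 12. C eliminated.
Round 4: A 25, D 12. A has a majority (≥19).

A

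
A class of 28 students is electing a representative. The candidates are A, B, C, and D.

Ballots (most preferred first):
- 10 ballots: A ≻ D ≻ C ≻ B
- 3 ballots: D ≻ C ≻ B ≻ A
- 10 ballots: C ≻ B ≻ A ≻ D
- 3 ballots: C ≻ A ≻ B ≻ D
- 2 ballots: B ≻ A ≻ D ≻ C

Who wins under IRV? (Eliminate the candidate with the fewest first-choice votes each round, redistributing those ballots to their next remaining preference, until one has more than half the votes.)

C

Round 1: A 10, B 2, C 13, D 3. B eliminated.
Round 2: A 12, C 13, D 3. D eliminated.
Round 3: A 12, C 16. C has a majority (≥15).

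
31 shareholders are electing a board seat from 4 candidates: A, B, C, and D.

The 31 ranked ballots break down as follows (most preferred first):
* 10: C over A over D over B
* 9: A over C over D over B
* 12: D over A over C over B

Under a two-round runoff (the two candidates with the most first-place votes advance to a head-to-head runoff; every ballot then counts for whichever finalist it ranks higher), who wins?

Round 1 first-place votes: A 9, B 0, C 10, D 12. D and C advance.
Runoff: D is ranked above C on 12 ballots, C above D on 19.

C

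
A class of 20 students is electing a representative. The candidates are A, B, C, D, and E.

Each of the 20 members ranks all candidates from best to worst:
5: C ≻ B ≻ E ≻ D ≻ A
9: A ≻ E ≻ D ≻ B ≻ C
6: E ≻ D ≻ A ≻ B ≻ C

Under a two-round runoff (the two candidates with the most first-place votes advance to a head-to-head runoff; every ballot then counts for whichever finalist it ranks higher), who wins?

E

Round 1 first-place votes: A 9, B 0, C 5, D 0, E 6. A and E advance.
Runoff: A is ranked above E on 9 ballots, E above A on 11.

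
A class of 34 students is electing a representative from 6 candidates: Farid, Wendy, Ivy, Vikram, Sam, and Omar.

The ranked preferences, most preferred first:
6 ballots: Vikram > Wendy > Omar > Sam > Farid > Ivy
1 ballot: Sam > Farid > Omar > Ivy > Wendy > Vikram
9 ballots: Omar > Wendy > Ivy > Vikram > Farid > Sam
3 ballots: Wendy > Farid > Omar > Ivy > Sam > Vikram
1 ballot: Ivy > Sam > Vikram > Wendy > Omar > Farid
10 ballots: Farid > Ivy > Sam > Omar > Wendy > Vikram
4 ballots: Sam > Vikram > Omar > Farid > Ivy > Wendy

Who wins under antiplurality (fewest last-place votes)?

Last-place votes: Farid 1, Wendy 4, Ivy 6, Vikram 14, Sam 9, Omar 0.

Omar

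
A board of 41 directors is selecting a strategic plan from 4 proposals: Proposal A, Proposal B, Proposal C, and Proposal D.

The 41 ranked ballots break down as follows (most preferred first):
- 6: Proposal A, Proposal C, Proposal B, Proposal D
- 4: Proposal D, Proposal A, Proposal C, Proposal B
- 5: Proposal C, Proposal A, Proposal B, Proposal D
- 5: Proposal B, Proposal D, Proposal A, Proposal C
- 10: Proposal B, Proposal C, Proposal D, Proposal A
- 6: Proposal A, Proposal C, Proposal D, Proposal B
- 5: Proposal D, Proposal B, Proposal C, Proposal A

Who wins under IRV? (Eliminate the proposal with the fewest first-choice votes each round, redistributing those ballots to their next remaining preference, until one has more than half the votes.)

Proposal A

Round 1: Proposal A 12, Proposal B 15, Proposal C 5, Proposal D 9. Proposal C eliminated.
Round 2: Proposal A 17, Proposal B 15, Proposal D 9. Proposal D eliminated.
Round 3: Proposal A 21, Proposal B 20. Proposal A has a majority (≥21).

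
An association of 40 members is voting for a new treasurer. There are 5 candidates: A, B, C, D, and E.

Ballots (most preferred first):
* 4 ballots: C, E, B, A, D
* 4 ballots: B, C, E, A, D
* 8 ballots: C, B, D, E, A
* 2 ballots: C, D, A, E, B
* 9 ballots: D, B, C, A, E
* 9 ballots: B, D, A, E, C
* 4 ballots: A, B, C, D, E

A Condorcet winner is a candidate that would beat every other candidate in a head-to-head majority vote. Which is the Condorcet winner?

B vs A: 34–6
B vs C: 26–14
B vs D: 29–11
B vs E: 34–6
B beats every other candidate.

B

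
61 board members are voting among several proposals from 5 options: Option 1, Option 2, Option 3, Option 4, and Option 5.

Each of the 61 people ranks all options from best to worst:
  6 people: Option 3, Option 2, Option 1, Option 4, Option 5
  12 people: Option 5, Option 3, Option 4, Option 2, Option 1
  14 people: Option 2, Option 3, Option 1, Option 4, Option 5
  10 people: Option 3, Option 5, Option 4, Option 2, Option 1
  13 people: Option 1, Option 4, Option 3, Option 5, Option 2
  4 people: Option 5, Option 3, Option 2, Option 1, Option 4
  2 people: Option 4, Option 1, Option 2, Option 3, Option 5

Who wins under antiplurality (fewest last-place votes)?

Last-place votes: Option 1 22, Option 2 13, Option 3 0, Option 4 4, Option 5 22.

Option 3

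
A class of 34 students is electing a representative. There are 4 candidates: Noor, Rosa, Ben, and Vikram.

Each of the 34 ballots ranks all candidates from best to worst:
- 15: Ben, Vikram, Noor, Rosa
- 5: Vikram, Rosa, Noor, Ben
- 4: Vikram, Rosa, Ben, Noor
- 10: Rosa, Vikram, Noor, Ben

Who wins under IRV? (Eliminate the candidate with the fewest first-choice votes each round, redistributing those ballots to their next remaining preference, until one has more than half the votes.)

Rosa

Round 1: Noor 0, Rosa 10, Ben 15, Vikram 9. Noor eliminated.
Round 2: Rosa 10, Ben 15, Vikram 9. Vikram eliminated.
Round 3: Rosa 19, Ben 15. Rosa has a majority (≥18).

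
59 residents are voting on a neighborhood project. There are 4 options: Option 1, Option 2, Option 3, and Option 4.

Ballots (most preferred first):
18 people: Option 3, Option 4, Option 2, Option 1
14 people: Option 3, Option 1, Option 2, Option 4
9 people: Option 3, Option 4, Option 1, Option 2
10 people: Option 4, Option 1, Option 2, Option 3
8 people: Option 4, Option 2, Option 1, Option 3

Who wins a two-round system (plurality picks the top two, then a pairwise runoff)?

Option 3

Round 1 first-place votes: Option 1 0, Option 2 0, Option 3 41, Option 4 18. Option 3 and Option 4 advance.
Runoff: Option 3 is ranked above Option 4 on 41 ballots, Option 4 above Option 3 on 18.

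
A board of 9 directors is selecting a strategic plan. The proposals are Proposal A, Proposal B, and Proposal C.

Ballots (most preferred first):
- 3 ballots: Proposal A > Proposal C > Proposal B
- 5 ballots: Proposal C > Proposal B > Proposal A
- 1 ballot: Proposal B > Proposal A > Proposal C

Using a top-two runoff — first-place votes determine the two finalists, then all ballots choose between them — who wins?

Round 1 first-place votes: Proposal A 3, Proposal B 1, Proposal C 5. Proposal C and Proposal A advance.
Runoff: Proposal C is ranked above Proposal A on 5 ballots, Proposal A above Proposal C on 4.

Proposal C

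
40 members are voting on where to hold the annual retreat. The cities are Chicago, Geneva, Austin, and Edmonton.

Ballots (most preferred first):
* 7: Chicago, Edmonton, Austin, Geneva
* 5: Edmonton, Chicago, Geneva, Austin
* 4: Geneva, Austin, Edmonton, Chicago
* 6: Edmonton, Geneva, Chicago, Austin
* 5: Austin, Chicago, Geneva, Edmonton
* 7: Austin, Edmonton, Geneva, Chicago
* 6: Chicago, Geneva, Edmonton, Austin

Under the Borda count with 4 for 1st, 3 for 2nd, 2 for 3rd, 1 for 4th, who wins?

Edmonton

Chicago: 7×4 + 5×3 + 4×1 + 6×2 + 5×3 + 7×1 + 6×4 = 105
Geneva: 7×1 + 5×2 + 4×4 + 6×3 + 5×2 + 7×2 + 6×3 = 93
Austin: 7×2 + 5×1 + 4×3 + 6×1 + 5×4 + 7×4 + 6×1 = 91
Edmonton: 7×3 + 5×4 + 4×2 + 6×4 + 5×1 + 7×3 + 6×2 = 111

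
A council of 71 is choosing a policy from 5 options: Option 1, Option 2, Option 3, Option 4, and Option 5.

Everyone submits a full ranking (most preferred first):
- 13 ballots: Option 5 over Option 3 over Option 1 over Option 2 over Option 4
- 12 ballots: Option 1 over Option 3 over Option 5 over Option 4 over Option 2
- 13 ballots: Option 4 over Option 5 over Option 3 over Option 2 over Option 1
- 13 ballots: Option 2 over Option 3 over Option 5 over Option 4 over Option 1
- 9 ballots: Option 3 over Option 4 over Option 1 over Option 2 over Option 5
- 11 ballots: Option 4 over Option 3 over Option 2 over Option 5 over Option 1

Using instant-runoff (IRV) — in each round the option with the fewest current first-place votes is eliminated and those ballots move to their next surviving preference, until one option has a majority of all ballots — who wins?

Option 5

Round 1: Option 1 12, Option 2 13, Option 3 9, Option 4 24, Option 5 13. Option 3 eliminated.
Round 2: Option 1 12, Option 2 13, Option 4 33, Option 5 13. Option 1 eliminated.
Round 3: Option 2 13, Option 4 33, Option 5 25. Option 2 eliminated.
Round 4: Option 4 33, Option 5 38. Option 5 has a majority (≥36).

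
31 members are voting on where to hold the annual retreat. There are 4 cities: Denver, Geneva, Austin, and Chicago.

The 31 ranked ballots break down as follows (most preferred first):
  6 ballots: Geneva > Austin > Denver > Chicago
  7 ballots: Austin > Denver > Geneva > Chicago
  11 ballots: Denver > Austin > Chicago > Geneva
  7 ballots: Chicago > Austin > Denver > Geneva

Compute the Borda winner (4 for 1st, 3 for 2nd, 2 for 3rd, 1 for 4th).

Austin

Denver: 6×2 + 7×3 + 11×4 + 7×2 = 91
Geneva: 6×4 + 7×2 + 11×1 + 7×1 = 56
Austin: 6×3 + 7×4 + 11×3 + 7×3 = 100
Chicago: 6×1 + 7×1 + 11×2 + 7×4 = 63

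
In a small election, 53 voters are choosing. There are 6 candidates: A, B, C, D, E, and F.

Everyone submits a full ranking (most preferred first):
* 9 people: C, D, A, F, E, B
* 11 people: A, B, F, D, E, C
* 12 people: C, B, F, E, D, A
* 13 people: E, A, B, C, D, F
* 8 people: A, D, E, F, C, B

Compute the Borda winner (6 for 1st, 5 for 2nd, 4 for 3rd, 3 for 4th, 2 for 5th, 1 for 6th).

A: 9×4 + 11×6 + 12×1 + 13×5 + 8×6 = 227
B: 9×1 + 11×5 + 12×5 + 13×4 + 8×1 = 184
C: 9×6 + 11×1 + 12×6 + 13×3 + 8×2 = 192
D: 9×5 + 11×3 + 12×2 + 13×2 + 8×5 = 168
E: 9×2 + 11×2 + 12×3 + 13×6 + 8×4 = 186
F: 9×3 + 11×4 + 12×4 + 13×1 + 8×3 = 156

A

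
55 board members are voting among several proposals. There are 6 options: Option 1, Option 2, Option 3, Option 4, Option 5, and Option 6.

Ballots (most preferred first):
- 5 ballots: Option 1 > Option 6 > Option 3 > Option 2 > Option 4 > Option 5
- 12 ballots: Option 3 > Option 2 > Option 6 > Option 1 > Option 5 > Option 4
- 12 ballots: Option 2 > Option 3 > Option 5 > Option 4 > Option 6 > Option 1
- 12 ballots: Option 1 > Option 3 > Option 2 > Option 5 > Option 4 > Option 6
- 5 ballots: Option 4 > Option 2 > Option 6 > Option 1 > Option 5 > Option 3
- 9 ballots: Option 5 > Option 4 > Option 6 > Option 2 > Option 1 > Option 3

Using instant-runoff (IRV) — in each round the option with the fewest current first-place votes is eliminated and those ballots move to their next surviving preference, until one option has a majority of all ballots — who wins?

Round 1: Option 1 17, Option 2 12, Option 3 12, Option 4 5, Option 5 9, Option 6 0. Option 6 eliminated.
Round 2: Option 1 17, Option 2 12, Option 3 12, Option 4 5, Option 5 9. Option 4 eliminated.
Round 3: Option 1 17, Option 2 17, Option 3 12, Option 5 9. Option 5 eliminated.
Round 4: Option 1 17, Option 2 26, Option 3 12. Option 3 eliminated.
Round 5: Option 1 17, Option 2 38. Option 2 has a majority (≥28).

Option 2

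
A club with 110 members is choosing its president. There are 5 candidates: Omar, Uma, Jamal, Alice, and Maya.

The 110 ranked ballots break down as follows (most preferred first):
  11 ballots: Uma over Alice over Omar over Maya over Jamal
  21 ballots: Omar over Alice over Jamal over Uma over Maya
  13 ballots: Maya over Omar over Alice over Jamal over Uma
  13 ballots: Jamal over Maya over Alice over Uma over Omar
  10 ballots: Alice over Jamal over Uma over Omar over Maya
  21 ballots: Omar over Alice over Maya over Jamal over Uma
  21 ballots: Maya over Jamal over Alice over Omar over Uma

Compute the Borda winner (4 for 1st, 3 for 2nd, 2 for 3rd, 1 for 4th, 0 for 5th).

Alice

Omar: 11×2 + 21×4 + 13×3 + 13×0 + 10×1 + 21×4 + 21×1 = 260
Uma: 11×4 + 21×1 + 13×0 + 13×1 + 10×2 + 21×0 + 21×0 = 98
Jamal: 11×0 + 21×2 + 13×1 + 13×4 + 10×3 + 21×1 + 21×3 = 221
Alice: 11×3 + 21×3 + 13×2 + 13×2 + 10×4 + 21×3 + 21×2 = 293
Maya: 11×1 + 21×0 + 13×4 + 13×3 + 10×0 + 21×2 + 21×4 = 228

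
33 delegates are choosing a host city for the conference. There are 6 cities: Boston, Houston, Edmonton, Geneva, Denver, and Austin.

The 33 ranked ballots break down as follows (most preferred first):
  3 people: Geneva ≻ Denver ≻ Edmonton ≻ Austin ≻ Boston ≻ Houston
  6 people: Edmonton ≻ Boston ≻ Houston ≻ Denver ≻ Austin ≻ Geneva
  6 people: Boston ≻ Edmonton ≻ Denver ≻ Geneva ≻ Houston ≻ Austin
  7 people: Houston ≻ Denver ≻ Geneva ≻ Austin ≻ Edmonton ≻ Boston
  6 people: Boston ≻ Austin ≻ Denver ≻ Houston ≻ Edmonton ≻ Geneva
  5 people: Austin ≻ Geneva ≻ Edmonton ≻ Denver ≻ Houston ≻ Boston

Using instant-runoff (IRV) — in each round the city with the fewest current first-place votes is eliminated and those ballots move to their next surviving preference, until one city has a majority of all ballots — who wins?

Edmonton

Round 1: Boston 12, Houston 7, Edmonton 6, Geneva 3, Denver 0, Austin 5. Denver eliminated.
Round 2: Boston 12, Houston 7, Edmonton 6, Geneva 3, Austin 5. Geneva eliminated.
Round 3: Boston 12, Houston 7, Edmonton 9, Austin 5. Austin eliminated.
Round 4: Boston 12, Houston 7, Edmonton 14. Houston eliminated.
Round 5: Boston 12, Edmonton 21. Edmonton has a majority (≥17).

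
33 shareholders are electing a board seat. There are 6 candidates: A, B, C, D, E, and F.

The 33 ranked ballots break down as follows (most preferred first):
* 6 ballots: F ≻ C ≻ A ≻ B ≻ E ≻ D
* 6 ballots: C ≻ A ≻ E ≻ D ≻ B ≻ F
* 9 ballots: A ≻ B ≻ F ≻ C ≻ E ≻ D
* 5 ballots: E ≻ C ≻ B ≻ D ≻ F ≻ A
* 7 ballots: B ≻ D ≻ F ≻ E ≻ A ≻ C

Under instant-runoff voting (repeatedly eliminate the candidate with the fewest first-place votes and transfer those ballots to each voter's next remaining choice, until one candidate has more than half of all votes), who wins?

Round 1: A 9, B 7, C 6, D 0, E 5, F 6. D eliminated.
Round 2: A 9, B 7, C 6, E 5, F 6. E eliminated.
Round 3: A 9, B 7, C 11, F 6. F eliminated.
Round 4: A 9, B 7, C 17. C has a majority (≥17).

C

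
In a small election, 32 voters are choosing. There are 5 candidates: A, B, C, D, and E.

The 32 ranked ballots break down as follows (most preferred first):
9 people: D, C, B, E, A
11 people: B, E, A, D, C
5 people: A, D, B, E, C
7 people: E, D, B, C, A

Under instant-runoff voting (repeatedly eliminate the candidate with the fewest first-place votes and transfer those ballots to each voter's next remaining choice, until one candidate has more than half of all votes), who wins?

D

Round 1: A 5, B 11, C 0, D 9, E 7. C eliminated.
Round 2: A 5, B 11, D 9, E 7. A eliminated.
Round 3: B 11, D 14, E 7. E eliminated.
Round 4: B 11, D 21. D has a majority (≥17).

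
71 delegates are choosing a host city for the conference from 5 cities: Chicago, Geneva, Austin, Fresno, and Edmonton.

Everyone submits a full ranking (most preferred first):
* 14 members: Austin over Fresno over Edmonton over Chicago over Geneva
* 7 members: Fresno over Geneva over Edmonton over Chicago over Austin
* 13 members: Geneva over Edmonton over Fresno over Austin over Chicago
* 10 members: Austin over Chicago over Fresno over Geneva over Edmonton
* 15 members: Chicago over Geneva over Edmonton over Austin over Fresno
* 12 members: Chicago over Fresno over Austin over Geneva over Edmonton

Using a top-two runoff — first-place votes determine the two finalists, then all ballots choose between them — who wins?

Austin

Round 1 first-place votes: Chicago 27, Geneva 13, Austin 24, Fresno 7, Edmonton 0. Chicago and Austin advance.
Runoff: Chicago is ranked above Austin on 34 ballots, Austin above Chicago on 37.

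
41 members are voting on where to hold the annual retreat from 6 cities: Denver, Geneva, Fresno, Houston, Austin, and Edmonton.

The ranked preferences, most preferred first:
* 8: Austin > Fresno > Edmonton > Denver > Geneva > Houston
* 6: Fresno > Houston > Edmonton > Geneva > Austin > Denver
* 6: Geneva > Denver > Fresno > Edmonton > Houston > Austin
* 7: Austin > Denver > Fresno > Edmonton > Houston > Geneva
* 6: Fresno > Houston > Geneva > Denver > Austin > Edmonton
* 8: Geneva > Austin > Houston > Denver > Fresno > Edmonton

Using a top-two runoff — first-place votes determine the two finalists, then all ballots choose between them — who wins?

Geneva

Round 1 first-place votes: Denver 0, Geneva 14, Fresno 12, Houston 0, Austin 15, Edmonton 0. Austin and Geneva advance.
Runoff: Austin is ranked above Geneva on 15 ballots, Geneva above Austin on 26.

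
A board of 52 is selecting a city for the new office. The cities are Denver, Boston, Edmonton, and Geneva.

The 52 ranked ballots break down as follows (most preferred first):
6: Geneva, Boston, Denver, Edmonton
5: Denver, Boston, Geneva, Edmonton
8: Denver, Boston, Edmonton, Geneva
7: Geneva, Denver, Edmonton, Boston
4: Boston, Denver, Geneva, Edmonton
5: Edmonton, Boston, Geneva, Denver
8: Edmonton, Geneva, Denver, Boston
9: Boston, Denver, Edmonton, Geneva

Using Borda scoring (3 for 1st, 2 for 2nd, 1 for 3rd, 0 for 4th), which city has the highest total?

Denver: 6×1 + 5×3 + 8×3 + 7×2 + 4×2 + 5×0 + 8×1 + 9×2 = 93
Boston: 6×2 + 5×2 + 8×2 + 7×0 + 4×3 + 5×2 + 8×0 + 9×3 = 87
Edmonton: 6×0 + 5×0 + 8×1 + 7×1 + 4×0 + 5×3 + 8×3 + 9×1 = 63
Geneva: 6×3 + 5×1 + 8×0 + 7×3 + 4×1 + 5×1 + 8×2 + 9×0 = 69

Denver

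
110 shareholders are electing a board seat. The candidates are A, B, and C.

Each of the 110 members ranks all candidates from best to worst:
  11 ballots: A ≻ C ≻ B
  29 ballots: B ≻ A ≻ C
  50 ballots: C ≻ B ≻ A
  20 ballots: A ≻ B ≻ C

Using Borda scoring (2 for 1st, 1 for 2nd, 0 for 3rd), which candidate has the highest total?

A: 11×2 + 29×1 + 50×0 + 20×2 = 91
B: 11×0 + 29×2 + 50×1 + 20×1 = 128
C: 11×1 + 29×0 + 50×2 + 20×0 = 111

B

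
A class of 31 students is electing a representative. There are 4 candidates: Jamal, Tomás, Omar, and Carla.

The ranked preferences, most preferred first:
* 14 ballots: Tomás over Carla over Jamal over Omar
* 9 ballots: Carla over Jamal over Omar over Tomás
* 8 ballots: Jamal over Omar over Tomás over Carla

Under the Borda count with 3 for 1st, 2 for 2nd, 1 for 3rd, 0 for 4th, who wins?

Jamal

Jamal: 14×1 + 9×2 + 8×3 = 56
Tomás: 14×3 + 9×0 + 8×1 = 50
Omar: 14×0 + 9×1 + 8×2 = 25
Carla: 14×2 + 9×3 + 8×0 = 55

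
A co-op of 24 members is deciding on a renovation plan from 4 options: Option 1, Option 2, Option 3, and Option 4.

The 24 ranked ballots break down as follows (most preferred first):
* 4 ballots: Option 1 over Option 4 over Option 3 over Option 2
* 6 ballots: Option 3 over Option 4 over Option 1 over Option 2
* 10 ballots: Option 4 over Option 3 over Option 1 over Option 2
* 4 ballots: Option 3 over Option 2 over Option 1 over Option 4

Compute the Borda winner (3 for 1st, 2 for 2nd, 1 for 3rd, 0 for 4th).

Option 3

Option 1: 4×3 + 6×1 + 10×1 + 4×1 = 32
Option 2: 4×0 + 6×0 + 10×0 + 4×2 = 8
Option 3: 4×1 + 6×3 + 10×2 + 4×3 = 54
Option 4: 4×2 + 6×2 + 10×3 + 4×0 = 50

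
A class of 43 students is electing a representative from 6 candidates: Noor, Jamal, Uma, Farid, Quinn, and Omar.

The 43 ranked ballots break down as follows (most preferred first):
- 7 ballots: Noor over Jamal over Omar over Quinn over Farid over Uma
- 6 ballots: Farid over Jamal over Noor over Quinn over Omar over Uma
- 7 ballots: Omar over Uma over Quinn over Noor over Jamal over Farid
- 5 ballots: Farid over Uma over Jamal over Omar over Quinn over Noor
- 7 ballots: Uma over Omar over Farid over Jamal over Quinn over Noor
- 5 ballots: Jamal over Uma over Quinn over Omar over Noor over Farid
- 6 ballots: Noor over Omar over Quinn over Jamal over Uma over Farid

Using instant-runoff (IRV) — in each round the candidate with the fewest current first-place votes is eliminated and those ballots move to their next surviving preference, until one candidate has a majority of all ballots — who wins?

Round 1: Noor 13, Jamal 5, Uma 7, Farid 11, Quinn 0, Omar 7. Quinn eliminated.
Round 2: Noor 13, Jamal 5, Uma 7, Farid 11, Omar 7. Jamal eliminated.
Round 3: Noor 13, Uma 12, Farid 11, Omar 7. Omar eliminated.
Round 4: Noor 13, Uma 19, Farid 11. Farid eliminated.
Round 5: Noor 19, Uma 24. Uma has a majority (≥22).

Uma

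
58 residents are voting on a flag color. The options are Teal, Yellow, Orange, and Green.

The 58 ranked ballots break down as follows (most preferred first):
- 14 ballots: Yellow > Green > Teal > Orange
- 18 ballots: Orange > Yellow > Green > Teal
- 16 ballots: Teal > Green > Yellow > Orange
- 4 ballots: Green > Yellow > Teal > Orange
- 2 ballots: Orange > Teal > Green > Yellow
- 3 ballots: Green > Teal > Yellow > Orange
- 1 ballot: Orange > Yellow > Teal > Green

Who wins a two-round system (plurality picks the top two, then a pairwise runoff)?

Teal

Round 1 first-place votes: Teal 16, Yellow 14, Orange 21, Green 7. Orange and Teal advance.
Runoff: Orange is ranked above Teal on 21 ballots, Teal above Orange on 37.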